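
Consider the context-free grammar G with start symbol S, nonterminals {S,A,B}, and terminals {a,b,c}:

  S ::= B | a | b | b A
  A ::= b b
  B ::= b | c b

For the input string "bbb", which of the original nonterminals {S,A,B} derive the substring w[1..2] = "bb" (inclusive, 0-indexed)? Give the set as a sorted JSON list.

CNF form of G:
  S -> T0 A | T1 T0 | a | b
  A -> T0 T0
  B -> T1 T0 | b
  T0 -> b
  T1 -> c

CYK fill, restricted to cells inside w[1..2]:
  cell(1,1) b: {B,S,T0}  orig:{B,S}
  cell(2,2) b: {B,S,T0}  orig:{B,S}
  cell(1,2) bb: {A}

Original NTs in T[1,2] deriving "bb": ["A"]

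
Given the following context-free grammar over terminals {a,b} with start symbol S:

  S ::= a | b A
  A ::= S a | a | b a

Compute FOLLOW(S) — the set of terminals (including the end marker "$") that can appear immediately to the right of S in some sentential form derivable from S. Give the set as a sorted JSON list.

Compute FIRST by fixpoint:
[1]
  A via A→a: +{a}
  A via A→b a: +{b}
  S via S→a: +{a}
  S via S→b A: +{b}
  S: {a,b}  A: {a,b}
[2] (no change)
  S: {a,b}  A: {a,b}

Compute FOLLOW by fixpoint:
seed FOLLOW(S) with $
round 1:
  A→S a: FOLLOW(S) ⊇ FIRST(a) = {a}; new: +{a}
  S→b A: FOLLOW(A) ⊇ FOLLOW(S) ⊇ {$,a}; new: +{$,a}
  FOLLOW(S)={$,a}  FOLLOW(A)={$,a}
round 2: (stable)
  FOLLOW(S)={$,a}  FOLLOW(A)={$,a}

FOLLOW(S) = ["$", "a"]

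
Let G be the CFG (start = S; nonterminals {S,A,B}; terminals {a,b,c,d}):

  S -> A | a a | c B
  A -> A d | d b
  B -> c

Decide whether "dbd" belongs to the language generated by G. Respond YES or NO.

CNF form of G:
  S -> A T0 | T0 T1 | T2 T2 | T3 B
  A -> A T0 | T0 T1
  B -> c
  T0 -> d
  T1 -> b
  T2 -> a
  T3 -> c

CYK table (by increasing span):
  T[0,0] 'd' = {T0}  orig:{}
  T[1,1] 'b' = {T1}  orig:{}
  T[2,2] 'd' = {T0}  orig:{}
  T[0,1] 'db' = {A,S}
  T[1,2] 'bd' = ∅
  T[0,2] 'dbd' = {A,S}

S ∈ T[0,2] ⇒ YES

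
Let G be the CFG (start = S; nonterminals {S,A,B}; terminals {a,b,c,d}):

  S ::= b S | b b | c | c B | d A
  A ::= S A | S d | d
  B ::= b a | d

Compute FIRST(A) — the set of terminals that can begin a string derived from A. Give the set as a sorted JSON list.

FIRST iteration:
round 1:
  A via A→d: +{d}
  B via B→b a: +{b}
  B via B→d: +{d}
  S via S→b S: +{b}
  S via S→c: +{c}
  S via S→d A: +{d}
  FIRST[S]={b,c,d}  FIRST[A]={d}  FIRST[B]={b,d}
round 2:
  A via A→S A: +{b,c}
  FIRST[S]={b,c,d}  FIRST[A]={b,c,d}  FIRST[B]={b,d}
round 3: (stable)
  FIRST[S]={b,c,d}  FIRST[A]={b,c,d}  FIRST[B]={b,d}

FIRST(A) = ["b", "c", "d"]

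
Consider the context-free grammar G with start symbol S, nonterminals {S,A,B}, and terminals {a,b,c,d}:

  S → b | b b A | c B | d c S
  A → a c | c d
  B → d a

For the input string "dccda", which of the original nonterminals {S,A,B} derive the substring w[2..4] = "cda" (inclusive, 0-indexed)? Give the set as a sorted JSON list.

Convert to CNF:
  S -> T1 B | T2 X5 | T3 X4 | b
  A -> T0 T1 | T1 T2
  B -> T2 T0
  T0 -> a
  T1 -> c
  T2 -> d
  T3 -> b
  X4 -> T3 A
  X5 -> T1 S

CYK table (by increasing span) — only the sub-triangle for w[2..4]:
  [2..2]={T1}  "c"  orig:{}
  [3..3]={T2}  "d"  orig:{}
  [4..4]={T0}  "a"  orig:{}
  [2..3]={A}  "cd"
  [3..4]={B}  "da"
  [2..4]={S}  "cda"

Original NTs in T[2,4] deriving "cda": ["S"]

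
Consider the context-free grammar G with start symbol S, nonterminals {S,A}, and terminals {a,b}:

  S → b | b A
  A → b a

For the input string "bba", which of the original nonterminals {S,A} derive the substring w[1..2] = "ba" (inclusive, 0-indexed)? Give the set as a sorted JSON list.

CNF form of G:
  S -> T0 A | b
  A -> T0 T1
  T0 -> b
  T1 -> a

CYK fill, restricted to cells inside w[1..2]:
  T[1,1] 'b' = {S,T0}  orig:{S}
  T[2,2] 'a' = {T1}  orig:{}
  T[1,2] 'ba' = {A}

Original NTs in T[1,2] deriving "ba": ["A"]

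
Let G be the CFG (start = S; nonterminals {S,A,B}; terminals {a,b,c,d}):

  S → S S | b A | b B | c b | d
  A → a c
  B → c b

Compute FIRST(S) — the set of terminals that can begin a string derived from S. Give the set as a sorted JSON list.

Compute FIRST by fixpoint:
[1]
  A via A→a c: +{a}
  B via B→c b: +{c}
  S via S→b A: +{b}
  S via S→c b: +{c}
  S via S→d: +{d}
  S: {b,c,d}  A: {a}  B: {c}
[2] (no change)
  S: {b,c,d}  A: {a}  B: {c}

FIRST(S) = ["b", "c", "d"]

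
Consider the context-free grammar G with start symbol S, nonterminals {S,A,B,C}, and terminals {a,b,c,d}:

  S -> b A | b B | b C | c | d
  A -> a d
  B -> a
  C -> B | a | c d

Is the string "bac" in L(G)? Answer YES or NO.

Convert to CNF:
  S -> T3 A | T3 B | T3 C | c | d
  A -> T0 T1
  B -> a
  C -> T2 T1 | a
  T0 -> a
  T1 -> d
  T2 -> c
  T3 -> b

Fill CYK table bottom-up:
  cell(0,0) b: {T3}  orig:{}
  cell(1,1) a: {B,C,T0}  orig:{B,C}
  cell(2,2) c: {S,T2}  orig:{S}
  cell(0,1) ba: {S}
  cell(1,2) ac: ∅
  cell(0,2) bac: ∅

S ∉ T[0,2] ⇒ NO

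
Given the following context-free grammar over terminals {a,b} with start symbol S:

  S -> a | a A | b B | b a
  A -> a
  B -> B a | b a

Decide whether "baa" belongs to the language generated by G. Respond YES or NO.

Convert to CNF:
  S -> T0 A | T1 B | T1 T0 | a
  A -> a
  B -> B T0 | T1 T0
  T0 -> a
  T1 -> b

Fill CYK table bottom-up:
  cell(0,0) b: {T1}  orig:{}
  cell(1,1) a: {A,S,T0}  orig:{A,S}
  cell(2,2) a: {A,S,T0}  orig:{A,S}
  cell(0,1) ba: {B,S}
  cell(1,2) aa: {S}
  cell(0,2) baa: {B}

S ∉ T[0,2] ⇒ NO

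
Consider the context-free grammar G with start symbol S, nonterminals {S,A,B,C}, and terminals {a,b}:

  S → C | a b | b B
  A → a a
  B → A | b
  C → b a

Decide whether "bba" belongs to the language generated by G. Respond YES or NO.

CNF form of G:
  S -> T0 T1 | T1 B | T1 T0
  A -> T0 T0
  B -> T0 T0 | b
  C -> T1 T0
  T0 -> a
  T1 -> b

CYK fill:
  cell(0,0) b: {B,T1}  orig:{B}
  cell(1,1) b: {B,T1}  orig:{B}
  cell(2,2) a: {T0}  orig:{}
  cell(0,1) bb: {S}
  cell(1,2) ba: {C,S}
  cell(0,2) bba: ∅

S ∉ T[0,2] ⇒ NO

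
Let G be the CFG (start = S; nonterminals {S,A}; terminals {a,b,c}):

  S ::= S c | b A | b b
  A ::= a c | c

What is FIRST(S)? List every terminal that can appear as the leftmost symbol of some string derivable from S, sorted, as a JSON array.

Compute FIRST by fixpoint:
round 1:
  A via A→a c: +{a}
  A via A→c: +{c}
  S via S→b A: +{b}
  FIRST(S)={b}  FIRST(A)={a,c}
round 2: (stable)
  FIRST(S)={b}  FIRST(A)={a,c}

FIRST(S) = ["b"]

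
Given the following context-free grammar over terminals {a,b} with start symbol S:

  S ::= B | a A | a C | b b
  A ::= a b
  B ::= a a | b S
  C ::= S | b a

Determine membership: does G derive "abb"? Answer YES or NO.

CNF form of G:
  S -> T0 A | T0 C | T0 T0 | T1 S | T1 T1
  A -> T0 T1
  B -> T0 T0 | T1 S
  C -> T0 A | T0 C | T0 T0 | T1 S | T1 T0 | T1 T1
  T0 -> a
  T1 -> b

CYK fill:
  cell(0,0) a: {T0}  orig:{}
  cell(1,1) b: {T1}  orig:{}
  cell(2,2) b: {T1}  orig:{}
  cell(0,1) ab: {A}
  cell(1,2) bb: {C,S}
  cell(0,2) abb: {C,S}

S ∈ T[0,2] ⇒ YES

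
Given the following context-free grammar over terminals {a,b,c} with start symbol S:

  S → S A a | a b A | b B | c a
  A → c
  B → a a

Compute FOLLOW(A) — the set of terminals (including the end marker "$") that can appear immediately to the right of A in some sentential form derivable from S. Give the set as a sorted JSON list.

Compute FIRST by fixpoint:
iter 1:
  A via A→c: +{c}
  B via B→a a: +{a}
  S via S→a b A: +{a}
  S via S→b B: +{b}
  S via S→c a: +{c}
  FIRST[S]={a,b,c}  FIRST[A]={c}  FIRST[B]={a}
iter 2: (no change)
  FIRST[S]={a,b,c}  FIRST[A]={c}  FIRST[B]={a}

FOLLOW sets:
seed FOLLOW(S) with $
[1]
  S→S A a: FOLLOW(S) ⊇ FIRST(A) = {c}; new: +{c}
  S→S A a: FOLLOW(A) ⊇ FIRST(a) = {a}; new: +{a}
  S→a b A: FOLLOW(A) ⊇ FOLLOW(S) ⊇ {$,c}; new: +{$,c}
  S→b B: FOLLOW(B) ⊇ FOLLOW(S) ⊇ {$,c}; new: +{$,c}
  FOLLOW(S)={$,c}  FOLLOW(A)={$,a,c}  FOLLOW(B)={$,c}
[2] — fixpoint
  FOLLOW(S)={$,c}  FOLLOW(A)={$,a,c}  FOLLOW(B)={$,c}

FOLLOW(A) = ["$", "a", "c"]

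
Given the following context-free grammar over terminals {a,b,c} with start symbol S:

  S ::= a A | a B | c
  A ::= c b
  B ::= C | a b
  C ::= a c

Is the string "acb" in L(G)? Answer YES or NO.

Convert to CNF:
  S -> T2 A | T2 B | c
  A -> T0 T1
  B -> T2 T0 | T2 T1
  C -> T2 T0
  T0 -> c
  T1 -> b
  T2 -> a

CYK fill:
  T[0,0] 'a' = {T2}  orig:{}
  T[1,1] 'c' = {S,T0}  orig:{S}
  T[2,2] 'b' = {T1}  orig:{}
  T[0,1] 'ac' = {B,C}
  T[1,2] 'cb' = {A}
  T[0,2] 'acb' = {S}

S ∈ T[0,2] ⇒ YES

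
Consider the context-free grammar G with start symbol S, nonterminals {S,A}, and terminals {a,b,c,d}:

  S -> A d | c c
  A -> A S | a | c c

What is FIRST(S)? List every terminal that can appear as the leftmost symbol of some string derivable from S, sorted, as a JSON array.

FIRST sets, iterate to fixpoint:
iter 1:
  A via A→a: +{a}
  A via A→c c: +{c}
  S via S→A d: +{a,c}
  FIRST[S]={a,c}  FIRST[A]={a,c}
iter 2: — fixpoint
  FIRST[S]={a,c}  FIRST[A]={a,c}

FIRST(S) = ["a", "c"]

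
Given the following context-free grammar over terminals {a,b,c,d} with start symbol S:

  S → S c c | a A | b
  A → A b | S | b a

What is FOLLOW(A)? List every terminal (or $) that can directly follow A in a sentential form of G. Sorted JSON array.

FIRST iteration:
iter 1:
  A via A→b a: +{b}
  S via S→a A: +{a}
  S via S→b: +{b}
  S: {a,b}  A: {b}
iter 2:
  A via A→S: +{a}
  S: {a,b}  A: {a,b}
iter 3: (no change)
  S: {a,b}  A: {a,b}

FOLLOW iteration:
seed FOLLOW(S) with $
pass 1:
  A→A b: FOLLOW(A) ⊇ FIRST(b) = {b}; new: +{b}
  A→S: FOLLOW(S) ⊇ FOLLOW(A) ⊇ {b}; new: +{b}
  S→S c c: FOLLOW(S) ⊇ FIRST(c) = {c}; new: +{c}
  S→a A: FOLLOW(A) ⊇ FOLLOW(S) ⊇ {$,b,c}; new: +{$,c}
  S: {$,b,c}  A: {$,b,c}
pass 2: done
  S: {$,b,c}  A: {$,b,c}

FOLLOW(A) = ["$", "b", "c"]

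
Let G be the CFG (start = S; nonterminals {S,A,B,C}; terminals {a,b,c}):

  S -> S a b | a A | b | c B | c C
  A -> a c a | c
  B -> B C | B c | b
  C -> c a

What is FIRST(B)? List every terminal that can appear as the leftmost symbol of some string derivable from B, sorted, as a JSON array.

FIRST iteration:
pass 1:
  A via A→a c a: +{a}
  A via A→c: +{c}
  B via B→b: +{b}
  C via C→c a: +{c}
  S via S→a A: +{a}
  S via S→b: +{b}
  S via S→c B: +{c}
  FIRST(S)={a,b,c}  FIRST(A)={a,c}  FIRST(B)={b}  FIRST(C)={c}
pass 2: (stable)
  FIRST(S)={a,b,c}  FIRST(A)={a,c}  FIRST(B)={b}  FIRST(C)={c}

FIRST(B) = ["b"]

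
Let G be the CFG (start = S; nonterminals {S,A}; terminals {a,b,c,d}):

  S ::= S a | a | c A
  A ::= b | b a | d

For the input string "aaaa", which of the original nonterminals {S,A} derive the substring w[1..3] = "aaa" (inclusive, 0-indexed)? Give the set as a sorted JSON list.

Convert to CNF:
  S -> S T1 | T2 A | a
  A -> T0 T1 | b | d
  T0 -> b
  T1 -> a
  T2 -> c

Fill CYK table bottom-up — only the sub-triangle for w[1..3]:
  [1..1]={S,T1}  "a"  orig:{S}
  [2..2]={S,T1}  "a"  orig:{S}
  [3..3]={S,T1}  "a"  orig:{S}
  [1..2]={S}  "aa"
  [2..3]={S}  "aa"
  [1..3]={S}  "aaa"

Original NTs in T[1,3] deriving "aaa": ["S"]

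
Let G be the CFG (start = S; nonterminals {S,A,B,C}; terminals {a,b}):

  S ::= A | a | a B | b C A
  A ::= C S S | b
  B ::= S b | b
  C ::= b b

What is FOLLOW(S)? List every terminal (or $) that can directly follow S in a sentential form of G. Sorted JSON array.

FIRST iteration:
[1]
  A via A→b: +{b}
  B via B→b: +{b}
  C via C→b b: +{b}
  S via S→A: +{b}
  S via S→a: +{a}
  S: {a,b}  A: {b}  B: {b}  C: {b}
[2]
  B via B→S b: +{a}
  S: {a,b}  A: {b}  B: {a,b}  C: {b}
[3] done
  S: {a,b}  A: {b}  B: {a,b}  C: {b}

Compute FOLLOW by fixpoint:
initialize: $ ∈ FOLLOW(S)
iter 1:
  A→C S S: FOLLOW(C) ⊇ FIRST(S) = {a,b}; new: +{a,b}
  A→C S S: FOLLOW(S) ⊇ FIRST(S) = {a,b}; new: +{a,b}
  S→A: FOLLOW(A) ⊇ FOLLOW(S) ⊇ {$,a,b}; new: +{$,a,b}
  S→a B: FOLLOW(B) ⊇ FOLLOW(S) ⊇ {$,a,b}; new: +{$,a,b}
  FOLLOW(S)={$,a,b}  FOLLOW(A)={$,a,b}  FOLLOW(B)={$,a,b}  FOLLOW(C)={a,b}
iter 2: done
  FOLLOW(S)={$,a,b}  FOLLOW(A)={$,a,b}  FOLLOW(B)={$,a,b}  FOLLOW(C)={a,b}

FOLLOW(S) = ["$", "a", "b"]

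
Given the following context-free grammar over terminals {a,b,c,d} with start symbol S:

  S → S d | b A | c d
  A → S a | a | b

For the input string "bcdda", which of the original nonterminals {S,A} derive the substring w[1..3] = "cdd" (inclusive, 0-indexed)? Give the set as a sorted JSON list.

CNF form of G:
  S -> S T1 | T2 A | T3 T1
  A -> S T0 | a | b
  T0 -> a
  T1 -> d
  T2 -> b
  T3 -> c

CYK fill — only the sub-triangle for w[1..3]:
  cell(1,1) c: {T3}  orig:{}
  cell(2,2) d: {T1}  orig:{}
  cell(3,3) d: {T1}  orig:{}
  cell(1,2) cd: {S}
  cell(2,3) dd: ∅
  cell(1,3) cdd: {S}

Original NTs in T[1,3] deriving "cdd": ["S"]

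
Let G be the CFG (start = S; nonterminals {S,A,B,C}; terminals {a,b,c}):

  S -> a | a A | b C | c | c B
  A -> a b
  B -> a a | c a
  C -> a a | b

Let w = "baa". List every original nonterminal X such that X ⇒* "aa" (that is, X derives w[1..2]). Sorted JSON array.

CNF form of G:
  S -> T0 A | T1 C | T2 B | a | c
  A -> T0 T1
  B -> T0 T0 | T2 T0
  C -> T0 T0 | b
  T0 -> a
  T1 -> b
  T2 -> c

CYK fill, restricted to cells inside w[1..2]:
  cell(1,1) a: {S,T0}  orig:{S}
  cell(2,2) a: {S,T0}  orig:{S}
  cell(1,2) aa: {B,C}

Original NTs in T[1,2] deriving "aa": ["B", "C"]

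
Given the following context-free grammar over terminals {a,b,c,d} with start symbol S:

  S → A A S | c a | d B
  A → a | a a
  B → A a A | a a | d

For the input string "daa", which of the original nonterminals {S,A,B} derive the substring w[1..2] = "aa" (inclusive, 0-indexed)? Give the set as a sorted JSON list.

CNF form of G:
  S -> A X4 | T1 T0 | T2 B
  A -> T0 T0 | a
  B -> A X3 | T0 T0 | d
  T0 -> a
  T1 -> c
  T2 -> d
  X3 -> T0 A
  X4 -> A S

CYK table (by increasing span), restricted to cells inside w[1..2]:
  T[1,1] 'a' = {A,T0}  orig:{A}
  T[2,2] 'a' = {A,T0}  orig:{A}
  T[1,2] 'aa' = {A,B,X3}  orig:{A,B}

Original NTs in T[1,2] deriving "aa": ["A", "B"]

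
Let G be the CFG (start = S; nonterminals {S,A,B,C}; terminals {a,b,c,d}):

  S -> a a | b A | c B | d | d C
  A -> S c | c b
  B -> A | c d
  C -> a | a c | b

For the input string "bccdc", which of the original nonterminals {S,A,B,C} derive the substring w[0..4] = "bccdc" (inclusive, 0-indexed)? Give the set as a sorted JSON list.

CNF form of G:
  S -> T0 B | T1 A | T2 C | T3 T3 | d
  A -> S T0 | T0 T1
  B -> S T0 | T0 T1 | T0 T2
  C -> T3 T0 | a | b
  T0 -> c
  T1 -> b
  T2 -> d
  T3 -> a

CYK fill — only the sub-triangle for w[0..4]:
  cell(0,0) b: {C,T1}  orig:{C}
  cell(1,1) c: {T0}  orig:{}
  cell(2,2) c: {T0}  orig:{}
  cell(3,3) d: {S,T2}  orig:{S}
  cell(4,4) c: {T0}  orig:{}
  cell(0,1) bc: ∅
  cell(1,2) cc: ∅
  cell(2,3) cd: {B}
  cell(3,4) dc: {A,B}
  cell(0,2) bcc: ∅
  cell(1,3) ccd: {S}
  cell(2,4) cdc: {S}
  cell(0,3) bccd: ∅
  cell(1,4) ccdc: {A,B}
  cell(0,4) bccdc: {S}

Original NTs in T[0,4] deriving "bccdc": ["S"]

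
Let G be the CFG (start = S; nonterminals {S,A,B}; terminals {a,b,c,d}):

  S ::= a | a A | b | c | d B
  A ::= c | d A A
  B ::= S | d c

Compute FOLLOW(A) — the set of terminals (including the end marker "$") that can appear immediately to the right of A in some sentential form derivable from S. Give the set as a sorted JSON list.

Compute FIRST by fixpoint:
[1]
  A via A→c: +{c}
  A via A→d A A: +{d}
  B via B→d c: +{d}
  S via S→a: +{a}
  S via S→b: +{b}
  S via S→c: +{c}
  S via S→d B: +{d}
  S: {a,b,c,d}  A: {c,d}  B: {d}
[2]
  B via B→S: +{a,b,c}
  S: {a,b,c,d}  A: {c,d}  B: {a,b,c,d}
[3] (no change)
  S: {a,b,c,d}  A: {c,d}  B: {a,b,c,d}

Compute FOLLOW by fixpoint:
initialize: $ ∈ FOLLOW(S)
iter 1:
  A→d A A: FOLLOW(A) ⊇ FIRST(A) = {c,d}; new: +{c,d}
  S→a A: FOLLOW(A) ⊇ FOLLOW(S) ⊇ {$}; new: +{$}
  S→d B: FOLLOW(B) ⊇ FOLLOW(S) ⊇ {$}; new: +{$}
  FOLLOW[S]={$}  FOLLOW[A]={$,c,d}  FOLLOW[B]={$}
iter 2: (stable)
  FOLLOW[S]={$}  FOLLOW[A]={$,c,d}  FOLLOW[B]={$}

FOLLOW(A) = ["$", "c", "d"]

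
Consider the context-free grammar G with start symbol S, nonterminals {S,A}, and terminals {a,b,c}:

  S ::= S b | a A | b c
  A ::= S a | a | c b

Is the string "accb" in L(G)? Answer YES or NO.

Convert to CNF:
  S -> S T2 | T0 A | T2 T1
  A -> S T0 | T1 T2 | a
  T0 -> a
  T1 -> c
  T2 -> b

CYK fill:
  [0..0]={A,T0}  "a"  orig:{A}
  [1..1]={T1}  "c"  orig:{}
  [2..2]={T1}  "c"  orig:{}
  [3..3]={T2}  "b"  orig:{}
  [0..1]=∅  "ac"
  [1..2]=∅  "cc"
  [2..3]={A}  "cb"
  [0..2]=∅  "acc"
  [1..3]=∅  "ccb"
  [0..3]=∅  "accb"

S ∉ T[0,3] ⇒ NO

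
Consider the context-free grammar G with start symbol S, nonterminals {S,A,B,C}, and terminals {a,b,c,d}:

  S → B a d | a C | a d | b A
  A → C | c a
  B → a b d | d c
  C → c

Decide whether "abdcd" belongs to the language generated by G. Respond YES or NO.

Convert to CNF:
  S -> B X5 | T1 C | T1 T3 | T2 A
  A -> T0 T1 | c
  B -> T1 X4 | T3 T0
  C -> c
  T0 -> c
  T1 -> a
  T2 -> b
  T3 -> d
  X4 -> T2 T3
  X5 -> T1 T3

Fill CYK table bottom-up:
  T[0,0] 'a' = {T1}  orig:{}
  T[1,1] 'b' = {T2}  orig:{}
  T[2,2] 'd' = {T3}  orig:{}
  T[3,3] 'c' = {A,C,T0}  orig:{A,C}
  T[4,4] 'd' = {T3}  orig:{}
  T[0,1] 'ab' = ∅
  T[1,2] 'bd' = {X4}  orig:{}
  T[2,3] 'dc' = {B}
  T[3,4] 'cd' = ∅
  T[0,2] 'abd' = {B}
  T[1,3] 'bdc' = ∅
  T[2,4] 'dcd' = ∅
  T[0,3] 'abdc' = ∅
  T[1,4] 'bdcd' = ∅
  T[0,4] 'abdcd' = ∅

S ∉ T[0,4] ⇒ NO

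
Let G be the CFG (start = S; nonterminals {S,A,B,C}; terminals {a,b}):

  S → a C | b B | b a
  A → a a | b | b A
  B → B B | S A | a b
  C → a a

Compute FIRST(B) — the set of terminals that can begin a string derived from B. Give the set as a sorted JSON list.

FIRST iteration:
[1]
  A via A→a a: +{a}
  A via A→b: +{b}
  B via B→a b: +{a}
  C via C→a a: +{a}
  S via S→a C: +{a}
  S via S→b B: +{b}
  FIRST[S]={a,b}  FIRST[A]={a,b}  FIRST[B]={a}  FIRST[C]={a}
[2]
  B via B→S A: +{b}
  FIRST[S]={a,b}  FIRST[A]={a,b}  FIRST[B]={a,b}  FIRST[C]={a}
[3] — fixpoint
  FIRST[S]={a,b}  FIRST[A]={a,b}  FIRST[B]={a,b}  FIRST[C]={a}

FIRST(B) = ["a", "b"]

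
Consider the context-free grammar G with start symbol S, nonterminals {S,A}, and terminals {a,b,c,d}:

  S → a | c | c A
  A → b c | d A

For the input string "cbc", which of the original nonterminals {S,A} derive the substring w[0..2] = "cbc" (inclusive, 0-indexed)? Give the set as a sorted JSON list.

Convert to CNF:
  S -> T1 A | a | c
  A -> T0 T1 | T2 A
  T0 -> b
  T1 -> c
  T2 -> d

CYK fill (cells [i..j] with 0 ≤ i ≤ j ≤ 2 only):
  [0..0]={S,T1}  "c"  orig:{S}
  [1..1]={T0}  "b"  orig:{}
  [2..2]={S,T1}  "c"  orig:{S}
  [0..1]=∅  "cb"
  [1..2]={A}  "bc"
  [0..2]={S}  "cbc"

Original NTs in T[0,2] deriving "cbc": ["S"]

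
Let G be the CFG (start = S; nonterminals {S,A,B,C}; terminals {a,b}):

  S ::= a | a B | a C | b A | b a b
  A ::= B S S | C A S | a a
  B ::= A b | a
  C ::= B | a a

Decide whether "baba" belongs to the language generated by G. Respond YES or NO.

Convert to CNF:
  S -> T0 B | T0 C | T1 A | T1 X4 | a
  A -> B X2 | C X3 | T0 T0
  B -> A T1 | a
  C -> A T1 | T0 T0 | a
  T0 -> a
  T1 -> b
  X2 -> S S
  X3 -> A S
  X4 -> T0 T1

Fill CYK table bottom-up:
  cell(0,0) b: {T1}  orig:{}
  cell(1,1) a: {B,C,S,T0}  orig:{B,C,S}
  cell(2,2) b: {T1}  orig:{}
  cell(3,3) a: {B,C,S,T0}  orig:{B,C,S}
  cell(0,1) ba: ∅
  cell(1,2) ab: {X4}  orig:{}
  cell(2,3) ba: ∅
  cell(0,2) bab: {S}
  cell(1,3) aba: ∅
  cell(0,3) baba: {X2}  orig:{}

S ∉ T[0,3] ⇒ NO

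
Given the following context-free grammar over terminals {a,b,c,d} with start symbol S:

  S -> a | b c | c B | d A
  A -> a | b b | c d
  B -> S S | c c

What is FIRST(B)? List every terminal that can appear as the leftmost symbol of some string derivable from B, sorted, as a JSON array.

Compute FIRST by fixpoint:
iter 1:
  A via A→a: +{a}
  A via A→b b: +{b}
  A via A→c d: +{c}
  B via B→c c: +{c}
  S via S→a: +{a}
  S via S→b c: +{b}
  S via S→c B: +{c}
  S via S→d A: +{d}
  FIRST[S]={a,b,c,d}  FIRST[A]={a,b,c}  FIRST[B]={c}
iter 2:
  B via B→S S: +{a,b,d}
  FIRST[S]={a,b,c,d}  FIRST[A]={a,b,c}  FIRST[B]={a,b,c,d}
iter 3: — fixpoint
  FIRST[S]={a,b,c,d}  FIRST[A]={a,b,c}  FIRST[B]={a,b,c,d}

FIRST(B) = ["a", "b", "c", "d"]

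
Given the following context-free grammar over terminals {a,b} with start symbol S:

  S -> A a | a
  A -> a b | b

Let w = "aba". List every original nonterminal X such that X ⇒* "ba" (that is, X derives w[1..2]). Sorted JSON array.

CNF form of G:
  S -> A T0 | a
  A -> T0 T1 | b
  T0 -> a
  T1 -> b

Fill CYK table bottom-up — only the sub-triangle for w[1..2]:
  T[1,1] 'b' = {A,T1}  orig:{A}
  T[2,2] 'a' = {S,T0}  orig:{S}
  T[1,2] 'ba' = {S}

Original NTs in T[1,2] deriving "ba": ["S"]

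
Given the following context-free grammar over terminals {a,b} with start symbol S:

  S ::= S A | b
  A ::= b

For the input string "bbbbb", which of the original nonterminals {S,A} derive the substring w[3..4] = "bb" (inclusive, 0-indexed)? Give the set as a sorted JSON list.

Convert to CNF:
  S -> S A | b
  A -> b

CYK table (by increasing span), restricted to cells inside w[3..4]:
  T[3,3] 'b' = {A,S}
  T[4,4] 'b' = {A,S}
  T[3,4] 'bb' = {S}

Original NTs in T[3,4] deriving "bb": ["S"]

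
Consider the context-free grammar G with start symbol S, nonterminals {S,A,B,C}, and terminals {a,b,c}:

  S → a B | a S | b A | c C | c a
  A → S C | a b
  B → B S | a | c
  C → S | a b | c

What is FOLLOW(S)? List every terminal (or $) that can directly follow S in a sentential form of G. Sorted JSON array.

FIRST sets, iterate to fixpoint:
pass 1:
  A via A→a b: +{a}
  B via B→a: +{a}
  B via B→c: +{c}
  C via C→a b: +{a}
  C via C→c: +{c}
  S via S→a B: +{a}
  S via S→b A: +{b}
  S via S→c C: +{c}
  FIRST[S]={a,b,c}  FIRST[A]={a}  FIRST[B]={a,c}  FIRST[C]={a,c}
pass 2:
  A via A→S C: +{b,c}
  C via C→S: +{b}
  FIRST[S]={a,b,c}  FIRST[A]={a,b,c}  FIRST[B]={a,c}  FIRST[C]={a,b,c}
pass 3: done
  FIRST[S]={a,b,c}  FIRST[A]={a,b,c}  FIRST[B]={a,c}  FIRST[C]={a,b,c}

FOLLOW iteration:
initialize: $ ∈ FOLLOW(S)
round 1:
  A→S C: FOLLOW(S) ⊇ FIRST(C) = {a,b,c}; new: +{a,b,c}
  B→B S: FOLLOW(B) ⊇ FIRST(S) = {a,b,c}; new: +{a,b,c}
  S→a B: FOLLOW(B) ⊇ FOLLOW(S) ⊇ {$,a,b,c}; new: +{$}
  S→b A: FOLLOW(A) ⊇ FOLLOW(S) ⊇ {$,a,b,c}; new: +{$,a,b,c}
  S→c C: FOLLOW(C) ⊇ FOLLOW(S) ⊇ {$,a,b,c}; new: +{$,a,b,c}
  FOLLOW(S)={$,a,b,c}  FOLLOW(A)={$,a,b,c}  FOLLOW(B)={$,a,b,c}  FOLLOW(C)={$,a,b,c}
round 2: (no change)
  FOLLOW(S)={$,a,b,c}  FOLLOW(A)={$,a,b,c}  FOLLOW(B)={$,a,b,c}  FOLLOW(C)={$,a,b,c}

FOLLOW(S) = ["$", "a", "b", "c"]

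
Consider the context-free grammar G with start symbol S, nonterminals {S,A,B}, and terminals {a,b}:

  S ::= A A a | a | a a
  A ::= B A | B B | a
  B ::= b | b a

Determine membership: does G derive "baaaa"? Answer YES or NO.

Convert to CNF:
  S -> A X2 | T1 T1 | a
  A -> B A | B B | a
  B -> T0 T1 | b
  T0 -> b
  T1 -> a
  X2 -> A T1

Fill CYK table bottom-up:
  T[0,0] 'b' = {B,T0}  orig:{B}
  T[1,1] 'a' = {A,S,T1}  orig:{A,S}
  T[2,2] 'a' = {A,S,T1}  orig:{A,S}
  T[3,3] 'a' = {A,S,T1}  orig:{A,S}
  T[4,4] 'a' = {A,S,T1}  orig:{A,S}
  T[0,1] 'ba' = {A,B}
  T[1,2] 'aa' = {S,X2}  orig:{S}
  T[2,3] 'aa' = {S,X2}  orig:{S}
  T[3,4] 'aa' = {S,X2}  orig:{S}
  T[0,2] 'baa' = {A,X2}  orig:{A}
  T[1,3] 'aaa' = {S}
  T[2,4] 'aaa' = {S}
  T[0,3] 'baaa' = {S,X2}  orig:{S}
  T[1,4] 'aaaa' = ∅
  T[0,4] 'baaaa' = {S}

S ∈ T[0,4] ⇒ YES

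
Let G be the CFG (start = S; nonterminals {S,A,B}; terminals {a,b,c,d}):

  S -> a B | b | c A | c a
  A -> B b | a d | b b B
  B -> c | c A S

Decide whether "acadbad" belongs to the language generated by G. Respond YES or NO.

Convert to CNF:
  S -> T1 B | T3 A | T3 T1 | b
  A -> B T0 | T0 X4 | T1 T2
  B -> T3 X5 | c
  T0 -> b
  T1 -> a
  T2 -> d
  T3 -> c
  X4 -> T0 B
  X5 -> A S

CYK fill:
  cell(0,0) a: {T1}  orig:{}
  cell(1,1) c: {B,T3}  orig:{B}
  cell(2,2) a: {T1}  orig:{}
  cell(3,3) d: {T2}  orig:{}
  cell(4,4) b: {S,T0}  orig:{S}
  cell(5,5) a: {T1}  orig:{}
  cell(6,6) d: {T2}  orig:{}
  cell(0,1) ac: {S}
  cell(1,2) ca: {S}
  cell(2,3) ad: {A}
  cell(3,4) db: ∅
  cell(4,5) ba: ∅
  cell(5,6) ad: {A}
  cell(0,2) aca: ∅
  cell(1,3) cad: {S}
  cell(2,4) adb: {X5}  orig:{}
  cell(3,5) dba: ∅
  cell(4,6) bad: ∅
  cell(0,3) acad: ∅
  cell(1,4) cadb: {B}
  cell(2,5) adba: ∅
  cell(3,6) dbad: ∅
  cell(0,4) acadb: {S}
  cell(1,5) cadba: ∅
  cell(2,6) adbad: ∅
  cell(0,5) acadba: ∅
  cell(1,6) cadbad: ∅
  cell(0,6) acadbad: ∅

S ∉ T[0,6] ⇒ NO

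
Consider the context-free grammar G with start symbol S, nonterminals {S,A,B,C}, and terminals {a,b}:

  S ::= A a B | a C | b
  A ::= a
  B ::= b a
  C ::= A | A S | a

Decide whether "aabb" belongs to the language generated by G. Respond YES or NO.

CNF form of G:
  S -> A X2 | T1 C | b
  A -> a
  B -> T0 T1
  C -> A S | a
  T0 -> b
  T1 -> a
  X2 -> T1 B

Fill CYK table bottom-up:
  T[0,0] 'a' = {A,C,T1}  orig:{A,C}
  T[1,1] 'a' = {A,C,T1}  orig:{A,C}
  T[2,2] 'b' = {S,T0}  orig:{S}
  T[3,3] 'b' = {S,T0}  orig:{S}
  T[0,1] 'aa' = {S}
  T[1,2] 'ab' = {C}
  T[2,3] 'bb' = ∅
  T[0,2] 'aab' = {S}
  T[1,3] 'abb' = ∅
  T[0,3] 'aabb' = ∅

S ∉ T[0,3] ⇒ NO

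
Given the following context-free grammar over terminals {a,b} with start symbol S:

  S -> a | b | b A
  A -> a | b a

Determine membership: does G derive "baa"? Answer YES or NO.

Convert to CNF:
  S -> T0 A | a | b
  A -> T0 T1 | a
  T0 -> b
  T1 -> a

CYK fill:
  [0..0]={S,T0}  "b"  orig:{S}
  [1..1]={A,S,T1}  "a"  orig:{A,S}
  [2..2]={A,S,T1}  "a"  orig:{A,S}
  [0..1]={A,S}  "ba"
  [1..2]=∅  "aa"
  [0..2]=∅  "baa"

S ∉ T[0,2] ⇒ NO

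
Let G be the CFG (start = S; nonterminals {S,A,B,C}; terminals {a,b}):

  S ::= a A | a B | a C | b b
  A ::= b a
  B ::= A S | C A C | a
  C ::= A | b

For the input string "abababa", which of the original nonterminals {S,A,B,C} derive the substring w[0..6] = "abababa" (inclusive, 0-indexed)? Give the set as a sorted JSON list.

CNF form of G:
  S -> T0 T0 | T1 A | T1 B | T1 C
  A -> T0 T1
  B -> A S | C X2 | a
  C -> T0 T1 | b
  T0 -> b
  T1 -> a
  X2 -> A C

CYK table (by increasing span) — only the sub-triangle for w[0..6]:
  T[0,0] 'a' = {B,T1}  orig:{B}
  T[1,1] 'b' = {C,T0}  orig:{C}
  T[2,2] 'a' = {B,T1}  orig:{B}
  T[3,3] 'b' = {C,T0}  orig:{C}
  T[4,4] 'a' = {B,T1}  orig:{B}
  T[5,5] 'b' = {C,T0}  orig:{C}
  T[6,6] 'a' = {B,T1}  orig:{B}
  T[0,1] 'ab' = {S}
  T[1,2] 'ba' = {A,C}
  T[2,3] 'ab' = {S}
  T[3,4] 'ba' = {A,C}
  T[4,5] 'ab' = {S}
  T[5,6] 'ba' = {A,C}
  T[0,2] 'aba' = {S}
  T[1,3] 'bab' = {X2}  orig:{}
  T[2,4] 'aba' = {S}
  T[3,5] 'bab' = {X2}  orig:{}
  T[4,6] 'aba' = {S}
  T[0,3] 'abab' = ∅
  T[1,4] 'baba' = {X2}  orig:{}
  T[2,5] 'abab' = ∅
  T[3,6] 'baba' = {X2}  orig:{}
  T[0,4] 'ababa' = ∅
  T[1,5] 'babab' = {B}
  T[2,6] 'ababa' = ∅
  T[0,5] 'ababab' = {S}
  T[1,6] 'bababa' = {B}
  T[0,6] 'abababa' = {S}

Original NTs in T[0,6] deriving "abababa": ["S"]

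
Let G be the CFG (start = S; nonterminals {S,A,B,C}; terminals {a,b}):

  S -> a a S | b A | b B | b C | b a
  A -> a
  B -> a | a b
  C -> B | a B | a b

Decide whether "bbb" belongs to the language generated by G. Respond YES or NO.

CNF form of G:
  S -> T0 X2 | T1 A | T1 B | T1 C | T1 T0
  A -> a
  B -> T0 T1 | a
  C -> T0 B | T0 T1 | a
  T0 -> a
  T1 -> b
  X2 -> T0 S

CYK fill:
  cell(0,0) b: {T1}  orig:{}
  cell(1,1) b: {T1}  orig:{}
  cell(2,2) b: {T1}  orig:{}
  cell(0,1) bb: ∅
  cell(1,2) bb: ∅
  cell(0,2) bbb: ∅

S ∉ T[0,2] ⇒ NO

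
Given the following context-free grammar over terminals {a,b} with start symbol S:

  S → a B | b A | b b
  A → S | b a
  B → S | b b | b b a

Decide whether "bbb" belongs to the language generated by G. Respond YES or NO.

CNF form of G:
  S -> T0 B | T1 A | T1 T1
  A -> T0 B | T1 A | T1 T0 | T1 T1
  B -> T0 B | T1 A | T1 T1 | T1 X2
  T0 -> a
  T1 -> b
  X2 -> T1 T0

CYK fill:
  [0..0]={T1}  "b"  orig:{}
  [1..1]={T1}  "b"  orig:{}
  [2..2]={T1}  "b"  orig:{}
  [0..1]={A,B,S}  "bb"
  [1..2]={A,B,S}  "bb"
  [0..2]={A,B,S}  "bbb"

S ∈ T[0,2] ⇒ YES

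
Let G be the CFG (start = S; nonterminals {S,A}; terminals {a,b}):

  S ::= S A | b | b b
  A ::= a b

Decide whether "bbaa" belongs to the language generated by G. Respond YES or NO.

CNF form of G:
  S -> S A | T1 T1 | b
  A -> T0 T1
  T0 -> a
  T1 -> b

CYK table (by increasing span):
  T[0,0] 'b' = {S,T1}  orig:{S}
  T[1,1] 'b' = {S,T1}  orig:{S}
  T[2,2] 'a' = {T0}  orig:{}
  T[3,3] 'a' = {T0}  orig:{}
  T[0,1] 'bb' = {S}
  T[1,2] 'ba' = ∅
  T[2,3] 'aa' = ∅
  T[0,2] 'bba' = ∅
  T[1,3] 'baa' = ∅
  T[0,3] 'bbaa' = ∅

S ∉ T[0,3] ⇒ NO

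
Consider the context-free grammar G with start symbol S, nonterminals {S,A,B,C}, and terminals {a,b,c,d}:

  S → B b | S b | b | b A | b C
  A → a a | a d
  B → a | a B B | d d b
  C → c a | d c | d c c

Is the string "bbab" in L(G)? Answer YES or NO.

Convert to CNF:
  S -> B T2 | S T2 | T2 A | T2 C | b
  A -> T0 T0 | T0 T1
  B -> T0 X4 | T1 X5 | a
  C -> T1 T3 | T1 X6 | T3 T0
  T0 -> a
  T1 -> d
  T2 -> b
  T3 -> c
  X4 -> B B
  X5 -> T1 T2
  X6 -> T3 T3

Fill CYK table bottom-up:
  cell(0,0) b: {S,T2}  orig:{S}
  cell(1,1) b: {S,T2}  orig:{S}
  cell(2,2) a: {B,T0}  orig:{B}
  cell(3,3) b: {S,T2}  orig:{S}
  cell(0,1) bb: {S}
  cell(1,2) ba: ∅
  cell(2,3) ab: {S}
  cell(0,2) bba: ∅
  cell(1,3) bab: ∅
  cell(0,3) bbab: ∅

S ∉ T[0,3] ⇒ NO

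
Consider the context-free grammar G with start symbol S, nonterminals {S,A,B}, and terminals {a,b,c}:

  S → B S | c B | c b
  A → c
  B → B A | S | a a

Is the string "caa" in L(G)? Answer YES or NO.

CNF form of G:
  S -> B S | T1 B | T1 T2
  A -> c
  B -> B A | B S | T0 T0 | T1 B | T1 T2
  T0 -> a
  T1 -> c
  T2 -> b

CYK table (by increasing span):
  [0..0]={A,T1}  "c"  orig:{A}
  [1..1]={T0}  "a"  orig:{}
  [2..2]={T0}  "a"  orig:{}
  [0..1]=∅  "ca"
  [1..2]={B}  "aa"
  [0..2]={B,S}  "caa"

S ∈ T[0,2] ⇒ YES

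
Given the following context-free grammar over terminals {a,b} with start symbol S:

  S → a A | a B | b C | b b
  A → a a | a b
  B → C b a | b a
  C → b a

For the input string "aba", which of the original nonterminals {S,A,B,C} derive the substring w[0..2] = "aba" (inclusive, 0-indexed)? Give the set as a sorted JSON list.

Convert to CNF:
  S -> T0 A | T0 B | T1 C | T1 T1
  A -> T0 T0 | T0 T1
  B -> C X2 | T1 T0
  C -> T1 T0
  T0 -> a
  T1 -> b
  X2 -> T1 T0

Fill CYK table bottom-up, restricted to cells inside w[0..2]:
  T[0,0] 'a' = {T0}  orig:{}
  T[1,1] 'b' = {T1}  orig:{}
  T[2,2] 'a' = {T0}  orig:{}
  T[0,1] 'ab' = {A}
  T[1,2] 'ba' = {B,C,X2}  orig:{B,C}
  T[0,2] 'aba' = {S}

Original NTs in T[0,2] deriving "aba": ["S"]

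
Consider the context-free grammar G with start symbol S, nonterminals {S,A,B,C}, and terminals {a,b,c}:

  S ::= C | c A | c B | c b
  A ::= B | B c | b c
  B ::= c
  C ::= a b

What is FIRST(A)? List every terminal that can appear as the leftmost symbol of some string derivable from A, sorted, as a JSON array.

FIRST sets, iterate to fixpoint:
pass 1:
  A via A→b c: +{b}
  B via B→c: +{c}
  C via C→a b: +{a}
  S via S→C: +{a}
  S via S→c A: +{c}
  S: {a,c}  A: {b}  B: {c}  C: {a}
pass 2:
  A via A→B: +{c}
  S: {a,c}  A: {b,c}  B: {c}  C: {a}
pass 3: (stable)
  S: {a,c}  A: {b,c}  B: {c}  C: {a}

FIRST(A) = ["b", "c"]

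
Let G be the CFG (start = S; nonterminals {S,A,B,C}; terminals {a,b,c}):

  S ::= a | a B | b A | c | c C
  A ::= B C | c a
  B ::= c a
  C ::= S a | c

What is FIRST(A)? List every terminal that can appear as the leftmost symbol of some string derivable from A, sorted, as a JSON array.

FIRST sets, iterate to fixpoint:
round 1:
  A via A→c a: +{c}
  B via B→c a: +{c}
  C via C→c: +{c}
  S via S→a: +{a}
  S via S→b A: +{b}
  S via S→c: +{c}
  S: {a,b,c}  A: {c}  B: {c}  C: {c}
round 2:
  C via C→S a: +{a,b}
  S: {a,b,c}  A: {c}  B: {c}  C: {a,b,c}
round 3: (stable)
  S: {a,b,c}  A: {c}  B: {c}  C: {a,b,c}

FIRST(A) = ["c"]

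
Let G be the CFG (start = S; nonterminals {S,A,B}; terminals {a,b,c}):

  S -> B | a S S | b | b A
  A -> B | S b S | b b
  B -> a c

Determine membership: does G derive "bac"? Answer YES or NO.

Convert to CNF:
  S -> T0 A | T1 T2 | T1 X4 | b
  A -> S X3 | T0 T0 | T1 T2
  B -> T1 T2
  T0 -> b
  T1 -> a
  T2 -> c
  X3 -> T0 S
  X4 -> S S

Fill CYK table bottom-up:
  T[0,0] 'b' = {S,T0}  orig:{S}
  T[1,1] 'a' = {T1}  orig:{}
  T[2,2] 'c' = {T2}  orig:{}
  T[0,1] 'ba' = ∅
  T[1,2] 'ac' = {A,B,S}
  T[0,2] 'bac' = {S,X3,X4}  orig:{S}

S ∈ T[0,2] ⇒ YES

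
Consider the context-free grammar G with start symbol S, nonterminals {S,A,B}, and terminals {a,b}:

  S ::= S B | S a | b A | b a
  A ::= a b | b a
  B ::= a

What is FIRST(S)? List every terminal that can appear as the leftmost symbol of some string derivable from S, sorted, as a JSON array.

FIRST iteration:
iter 1:
  A via A→a b: +{a}
  A via A→b a: +{b}
  B via B→a: +{a}
  S via S→b A: +{b}
  S: {b}  A: {a,b}  B: {a}
iter 2: done
  S: {b}  A: {a,b}  B: {a}

FIRST(S) = ["b"]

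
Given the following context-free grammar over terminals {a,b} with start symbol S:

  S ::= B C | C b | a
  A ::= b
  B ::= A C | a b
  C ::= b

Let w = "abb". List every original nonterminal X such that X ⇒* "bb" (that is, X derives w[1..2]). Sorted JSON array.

Convert to CNF:
  S -> B C | C T1 | a
  A -> b
  B -> A C | T0 T1
  C -> b
  T0 -> a
  T1 -> b

CYK fill — only the sub-triangle for w[1..2]:
  T[1,1] 'b' = {A,C,T1}  orig:{A,C}
  T[2,2] 'b' = {A,C,T1}  orig:{A,C}
  T[1,2] 'bb' = {B,S}

Original NTs in T[1,2] deriving "bb": ["B", "S"]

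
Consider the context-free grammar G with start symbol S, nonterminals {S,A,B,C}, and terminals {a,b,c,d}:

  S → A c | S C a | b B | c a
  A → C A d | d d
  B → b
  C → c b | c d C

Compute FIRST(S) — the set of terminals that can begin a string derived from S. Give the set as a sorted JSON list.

FIRST iteration:
[1]
  A via A→d d: +{d}
  B via B→b: +{b}
  C via C→c b: +{c}
  S via S→A c: +{d}
  S via S→b B: +{b}
  S via S→c a: +{c}
  S: {b,c,d}  A: {d}  B: {b}  C: {c}
[2]
  A via A→C A d: +{c}
  S: {b,c,d}  A: {c,d}  B: {b}  C: {c}
[3] (stable)
  S: {b,c,d}  A: {c,d}  B: {b}  C: {c}

FIRST(S) = ["b", "c", "d"]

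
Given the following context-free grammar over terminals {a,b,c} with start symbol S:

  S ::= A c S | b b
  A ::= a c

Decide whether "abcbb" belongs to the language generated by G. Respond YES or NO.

CNF form of G:
  S -> A X3 | T2 T2
  A -> T0 T1
  T0 -> a
  T1 -> c
  T2 -> b
  X3 -> T1 S

Fill CYK table bottom-up:
  [0..0]={T0}  "a"  orig:{}
  [1..1]={T2}  "b"  orig:{}
  [2..2]={T1}  "c"  orig:{}
  [3..3]={T2}  "b"  orig:{}
  [4..4]={T2}  "b"  orig:{}
  [0..1]=∅  "ab"
  [1..2]=∅  "bc"
  [2..3]=∅  "cb"
  [3..4]={S}  "bb"
  [0..2]=∅  "abc"
  [1..3]=∅  "bcb"
  [2..4]={X3}  "cbb"  orig:{}
  [0..3]=∅  "abcb"
  [1..4]=∅  "bcbb"
  [0..4]=∅  "abcbb"

S ∉ T[0,4] ⇒ NO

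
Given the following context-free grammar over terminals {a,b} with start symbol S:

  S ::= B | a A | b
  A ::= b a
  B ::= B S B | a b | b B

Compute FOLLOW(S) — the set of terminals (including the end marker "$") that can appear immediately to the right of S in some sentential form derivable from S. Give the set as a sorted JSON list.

FIRST iteration:
iter 1:
  A via A→b a: +{b}
  B via B→a b: +{a}
  B via B→b B: +{b}
  S via S→B: +{a,b}
  S: {a,b}  A: {b}  B: {a,b}
iter 2: (no change)
  S: {a,b}  A: {b}  B: {a,b}

Compute FOLLOW by fixpoint:
seed FOLLOW(S) with $
round 1:
  B→B S B: FOLLOW(B) ⊇ FIRST(S) = {a,b}; new: +{a,b}
  B→B S B: FOLLOW(S) ⊇ FIRST(B) = {a,b}; new: +{a,b}
  S→B: FOLLOW(B) ⊇ FOLLOW(S) ⊇ {$,a,b}; new: +{$}
  S→a A: FOLLOW(A) ⊇ FOLLOW(S) ⊇ {$,a,b}; new: +{$,a,b}
  FOLLOW(S)={$,a,b}  FOLLOW(A)={$,a,b}  FOLLOW(B)={$,a,b}
round 2: (no change)
  FOLLOW(S)={$,a,b}  FOLLOW(A)={$,a,b}  FOLLOW(B)={$,a,b}

FOLLOW(S) = ["$", "a", "b"]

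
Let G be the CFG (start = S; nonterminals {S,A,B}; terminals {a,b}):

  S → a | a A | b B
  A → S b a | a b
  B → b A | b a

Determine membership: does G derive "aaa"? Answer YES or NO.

Convert to CNF:
  S -> T0 B | T1 A | a
  A -> S X2 | T1 T0
  B -> T0 A | T0 T1
  T0 -> b
  T1 -> a
  X2 -> T0 T1

Fill CYK table bottom-up:
  cell(0,0) a: {S,T1}  orig:{S}
  cell(1,1) a: {S,T1}  orig:{S}
  cell(2,2) a: {S,T1}  orig:{S}
  cell(0,1) aa: ∅
  cell(1,2) aa: ∅
  cell(0,2) aaa: ∅

S ∉ T[0,2] ⇒ NO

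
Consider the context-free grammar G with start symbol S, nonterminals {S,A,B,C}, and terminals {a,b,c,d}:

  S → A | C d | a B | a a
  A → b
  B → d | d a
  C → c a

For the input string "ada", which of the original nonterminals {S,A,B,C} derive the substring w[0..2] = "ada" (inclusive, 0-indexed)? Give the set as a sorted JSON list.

Convert to CNF:
  S -> C T0 | T1 B | T1 T1 | b
  A -> b
  B -> T0 T1 | d
  C -> T2 T1
  T0 -> d
  T1 -> a
  T2 -> c

CYK table (by increasing span) — only the sub-triangle for w[0..2]:
  T[0,0] 'a' = {T1}  orig:{}
  T[1,1] 'd' = {B,T0}  orig:{B}
  T[2,2] 'a' = {T1}  orig:{}
  T[0,1] 'ad' = {S}
  T[1,2] 'da' = {B}
  T[0,2] 'ada' = {S}

Original NTs in T[0,2] deriving "ada": ["S"]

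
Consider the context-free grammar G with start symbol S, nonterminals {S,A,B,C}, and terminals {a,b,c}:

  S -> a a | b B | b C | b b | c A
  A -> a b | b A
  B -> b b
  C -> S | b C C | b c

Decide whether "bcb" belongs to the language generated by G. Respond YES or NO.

CNF form of G:
  S -> T0 T0 | T1 B | T1 C | T1 T1 | T2 A
  A -> T0 T1 | T1 A
  B -> T1 T1
  C -> T0 T0 | T1 B | T1 C | T1 T1 | T1 T2 | T1 X3 | T2 A
  T0 -> a
  T1 -> b
  T2 -> c
  X3 -> C C

Fill CYK table bottom-up:
  [0..0]={T1}  "b"  orig:{}
  [1..1]={T2}  "c"  orig:{}
  [2..2]={T1}  "b"  orig:{}
  [0..1]={C}  "bc"
  [1..2]=∅  "cb"
  [0..2]=∅  "bcb"

S ∉ T[0,2] ⇒ NO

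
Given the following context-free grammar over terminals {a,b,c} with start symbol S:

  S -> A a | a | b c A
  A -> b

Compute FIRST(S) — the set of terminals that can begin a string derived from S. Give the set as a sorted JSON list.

FIRST sets, iterate to fixpoint:
round 1:
  A via A→b: +{b}
  S via S→A a: +{b}
  S via S→a: +{a}
  FIRST[S]={a,b}  FIRST[A]={b}
round 2: (no change)
  FIRST[S]={a,b}  FIRST[A]={b}

FIRST(S) = ["a", "b"]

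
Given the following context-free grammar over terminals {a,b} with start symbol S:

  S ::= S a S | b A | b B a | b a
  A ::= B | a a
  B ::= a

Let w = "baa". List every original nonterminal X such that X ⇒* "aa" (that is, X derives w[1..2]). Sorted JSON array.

CNF form of G:
  S -> S X2 | T1 A | T1 T0 | T1 X3
  A -> T0 T0 | a
  B -> a
  T0 -> a
  T1 -> b
  X2 -> T0 S
  X3 -> B T0

CYK fill, restricted to cells inside w[1..2]:
  [1..1]={A,B,T0}  "a"  orig:{A,B}
  [2..2]={A,B,T0}  "a"  orig:{A,B}
  [1..2]={A,X3}  "aa"  orig:{A}

Original NTs in T[1,2] deriving "aa": ["A"]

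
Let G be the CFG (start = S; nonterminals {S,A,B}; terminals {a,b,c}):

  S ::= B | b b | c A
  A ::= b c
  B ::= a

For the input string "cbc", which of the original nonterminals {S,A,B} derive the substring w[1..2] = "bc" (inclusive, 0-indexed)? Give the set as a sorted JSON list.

Convert to CNF:
  S -> T0 T0 | T1 A | a
  A -> T0 T1
  B -> a
  T0 -> b
  T1 -> c

CYK table (by increasing span) — only the sub-triangle for w[1..2]:
  T[1,1] 'b' = {T0}  orig:{}
  T[2,2] 'c' = {T1}  orig:{}
  T[1,2] 'bc' = {A}

Original NTs in T[1,2] deriving "bc": ["A"]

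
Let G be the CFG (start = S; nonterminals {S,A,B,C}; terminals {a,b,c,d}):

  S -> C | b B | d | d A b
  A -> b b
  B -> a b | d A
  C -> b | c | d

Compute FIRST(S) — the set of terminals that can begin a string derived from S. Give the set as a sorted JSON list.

FIRST sets, iterate to fixpoint:
iter 1:
  A via A→b b: +{b}
  B via B→a b: +{a}
  B via B→d A: +{d}
  C via C→b: +{b}
  C via C→c: +{c}
  C via C→d: +{d}
  S via S→C: +{b,c,d}
  FIRST[S]={b,c,d}  FIRST[A]={b}  FIRST[B]={a,d}  FIRST[C]={b,c,d}
iter 2: (stable)
  FIRST[S]={b,c,d}  FIRST[A]={b}  FIRST[B]={a,d}  FIRST[C]={b,c,d}

FIRST(S) = ["b", "c", "d"]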